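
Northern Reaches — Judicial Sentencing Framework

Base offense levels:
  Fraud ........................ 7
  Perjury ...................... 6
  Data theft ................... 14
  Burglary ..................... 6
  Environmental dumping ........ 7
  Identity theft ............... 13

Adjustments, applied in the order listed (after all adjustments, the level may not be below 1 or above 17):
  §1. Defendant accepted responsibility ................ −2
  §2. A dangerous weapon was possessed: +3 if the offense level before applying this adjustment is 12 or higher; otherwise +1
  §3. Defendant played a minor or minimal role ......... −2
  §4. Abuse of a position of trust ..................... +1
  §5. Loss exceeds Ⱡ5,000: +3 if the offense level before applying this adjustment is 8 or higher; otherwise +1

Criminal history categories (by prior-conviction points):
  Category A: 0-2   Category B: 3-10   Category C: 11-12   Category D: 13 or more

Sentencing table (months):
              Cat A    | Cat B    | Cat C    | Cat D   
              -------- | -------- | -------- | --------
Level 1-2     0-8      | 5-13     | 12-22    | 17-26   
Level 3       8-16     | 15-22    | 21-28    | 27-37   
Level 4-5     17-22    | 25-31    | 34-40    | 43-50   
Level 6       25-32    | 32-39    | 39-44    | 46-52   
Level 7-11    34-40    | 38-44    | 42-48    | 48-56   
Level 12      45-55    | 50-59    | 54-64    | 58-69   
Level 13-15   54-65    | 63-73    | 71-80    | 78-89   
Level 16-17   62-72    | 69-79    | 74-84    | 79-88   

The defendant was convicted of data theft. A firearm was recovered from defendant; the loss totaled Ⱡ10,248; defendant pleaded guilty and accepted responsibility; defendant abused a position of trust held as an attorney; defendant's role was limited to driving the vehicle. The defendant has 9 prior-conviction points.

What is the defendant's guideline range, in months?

69-79 months

Base offense level for data theft: 14.
§1 applies: 14 − 2 = 12.
§2 applies (level before this adjustment is 12 ≥ 12, so +3): 12 + 3 = 15.
§3 applies: 15 − 2 = 13.
§4 applies: 13 + 1 = 14.
§5 applies (level before this adjustment is 14 ≥ 8, so +3): 14 + 3 = 17.
Final offense level: 17.
Criminal history: 9 prior points → Category B (3-10).
Level 17 falls in the 16-17 band.
Grid: Level 16-17 × Category B = 69-79 months.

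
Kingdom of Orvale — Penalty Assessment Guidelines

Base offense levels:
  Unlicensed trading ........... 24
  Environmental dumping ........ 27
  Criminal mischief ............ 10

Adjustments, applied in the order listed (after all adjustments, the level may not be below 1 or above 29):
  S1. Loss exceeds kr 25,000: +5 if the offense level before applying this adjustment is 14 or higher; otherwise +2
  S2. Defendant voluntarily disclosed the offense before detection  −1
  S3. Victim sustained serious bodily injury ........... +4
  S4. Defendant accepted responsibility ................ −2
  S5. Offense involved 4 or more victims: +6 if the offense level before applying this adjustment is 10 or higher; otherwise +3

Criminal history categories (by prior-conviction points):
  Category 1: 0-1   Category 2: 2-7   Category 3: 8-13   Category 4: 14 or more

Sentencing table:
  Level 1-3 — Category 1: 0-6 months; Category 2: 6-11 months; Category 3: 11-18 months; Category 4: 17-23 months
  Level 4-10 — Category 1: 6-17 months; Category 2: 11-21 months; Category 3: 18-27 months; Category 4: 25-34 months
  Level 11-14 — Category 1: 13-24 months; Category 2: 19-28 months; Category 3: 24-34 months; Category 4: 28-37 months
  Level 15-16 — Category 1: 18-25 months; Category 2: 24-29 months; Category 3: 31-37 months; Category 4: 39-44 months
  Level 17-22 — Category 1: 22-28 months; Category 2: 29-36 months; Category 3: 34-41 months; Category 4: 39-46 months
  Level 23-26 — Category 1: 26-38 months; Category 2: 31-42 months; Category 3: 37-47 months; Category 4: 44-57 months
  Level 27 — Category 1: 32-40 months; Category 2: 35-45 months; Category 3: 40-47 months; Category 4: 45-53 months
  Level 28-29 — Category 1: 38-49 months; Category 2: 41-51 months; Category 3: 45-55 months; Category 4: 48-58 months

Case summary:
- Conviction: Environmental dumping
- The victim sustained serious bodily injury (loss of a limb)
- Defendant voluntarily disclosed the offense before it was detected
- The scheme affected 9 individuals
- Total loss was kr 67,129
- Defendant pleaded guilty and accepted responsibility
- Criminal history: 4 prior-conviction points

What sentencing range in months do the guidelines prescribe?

41-51 months

Base offense level for environmental dumping: 27.
S1 applies (level before this adjustment is 27 ≥ 14, so +5): 27 + 5 = 32.
S2 applies: 32 − 1 = 31.
S3 applies: 31 + 4 = 35.
S4 applies: 35 − 2 = 33.
S5 applies (level before this adjustment is 33 ≥ 10, so +6): 33 + 6 = 39.
Level 39 exceeds the maximum of 29; capped at 29.
Final offense level: 29.
Criminal history: 4 prior points → Category 2 (2-7).
Level 29 falls in the 28-29 band.
Grid: Level 28-29 × Category 2 = 41-51 months.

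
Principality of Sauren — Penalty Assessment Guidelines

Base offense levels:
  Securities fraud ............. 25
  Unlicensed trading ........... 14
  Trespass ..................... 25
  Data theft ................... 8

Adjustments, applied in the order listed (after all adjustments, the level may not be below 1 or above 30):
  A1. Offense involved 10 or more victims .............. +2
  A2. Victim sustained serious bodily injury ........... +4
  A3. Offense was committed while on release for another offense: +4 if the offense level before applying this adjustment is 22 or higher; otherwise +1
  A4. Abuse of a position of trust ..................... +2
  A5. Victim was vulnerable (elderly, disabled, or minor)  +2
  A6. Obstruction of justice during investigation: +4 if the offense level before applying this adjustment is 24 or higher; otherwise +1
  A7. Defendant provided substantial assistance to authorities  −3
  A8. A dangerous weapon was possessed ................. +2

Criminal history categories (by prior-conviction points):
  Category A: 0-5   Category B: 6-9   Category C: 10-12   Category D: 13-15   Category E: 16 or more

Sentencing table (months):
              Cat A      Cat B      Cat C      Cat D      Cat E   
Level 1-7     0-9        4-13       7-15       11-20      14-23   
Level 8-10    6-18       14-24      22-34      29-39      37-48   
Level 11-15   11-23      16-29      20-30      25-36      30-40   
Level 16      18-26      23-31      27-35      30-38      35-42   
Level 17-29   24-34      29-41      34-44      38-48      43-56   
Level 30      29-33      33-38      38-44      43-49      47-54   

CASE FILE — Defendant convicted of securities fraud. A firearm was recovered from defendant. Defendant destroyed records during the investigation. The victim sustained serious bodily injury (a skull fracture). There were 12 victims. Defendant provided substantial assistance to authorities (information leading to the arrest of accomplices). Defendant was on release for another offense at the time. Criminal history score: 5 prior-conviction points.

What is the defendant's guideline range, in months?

29-33 months

Base offense level for securities fraud: 25.
A1 applies: 25 + 2 = 27.
A2 applies: 27 + 4 = 31.
A3 applies (level before this adjustment is 31 ≥ 22, so +4): 31 + 4 = 35.
A5 does not apply.
A6 applies (level before this adjustment is 35 ≥ 24, so +4): 35 + 4 = 39.
A7 applies: 39 − 3 = 36.
A8 applies: 36 + 2 = 38.
Level 38 exceeds the maximum of 30; capped at 30.
Final offense level: 30.
Criminal history: 5 prior points → Category A (0-5).
Level 30 falls in the 30 band.
Grid: Level 30 × Category A = 29-33 months.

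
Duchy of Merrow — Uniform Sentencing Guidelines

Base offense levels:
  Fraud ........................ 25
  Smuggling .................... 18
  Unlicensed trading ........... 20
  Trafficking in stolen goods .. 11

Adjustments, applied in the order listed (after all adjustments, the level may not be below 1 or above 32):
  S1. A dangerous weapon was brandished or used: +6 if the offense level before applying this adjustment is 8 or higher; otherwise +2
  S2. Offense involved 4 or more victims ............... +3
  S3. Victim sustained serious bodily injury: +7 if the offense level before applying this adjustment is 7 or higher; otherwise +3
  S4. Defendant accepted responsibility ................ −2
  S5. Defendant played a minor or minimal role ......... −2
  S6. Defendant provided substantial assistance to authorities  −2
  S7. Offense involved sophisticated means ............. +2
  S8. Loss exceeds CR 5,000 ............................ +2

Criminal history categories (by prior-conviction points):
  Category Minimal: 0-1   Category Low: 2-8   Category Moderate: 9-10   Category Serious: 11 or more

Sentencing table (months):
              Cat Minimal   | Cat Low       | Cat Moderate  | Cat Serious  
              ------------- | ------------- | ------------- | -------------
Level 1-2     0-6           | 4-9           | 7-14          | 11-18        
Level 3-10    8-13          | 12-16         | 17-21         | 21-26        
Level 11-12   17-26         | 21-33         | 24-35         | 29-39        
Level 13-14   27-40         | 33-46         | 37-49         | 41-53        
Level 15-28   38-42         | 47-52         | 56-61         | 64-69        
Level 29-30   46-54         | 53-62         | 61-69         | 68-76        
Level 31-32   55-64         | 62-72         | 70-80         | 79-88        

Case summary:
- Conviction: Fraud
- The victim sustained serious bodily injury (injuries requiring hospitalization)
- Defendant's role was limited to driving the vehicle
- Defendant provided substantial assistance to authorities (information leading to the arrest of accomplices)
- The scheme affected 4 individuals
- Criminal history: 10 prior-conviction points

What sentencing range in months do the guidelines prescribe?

Base offense level for fraud: 25.
S1 does not apply.
S2 applies: 25 + 3 = 28.
S3 applies (level before this adjustment is 28 ≥ 7, so +7): 28 + 7 = 35.
S4 does not apply.
S5 applies: 35 − 2 = 33.
S6 applies: 33 − 2 = 31.
Final offense level: 31.
Criminal history: 10 prior points → Category Moderate (9-10).
Level 31 falls in the 31-32 band.
Grid: Level 31-32 × Category Moderate = 70-80 months.

70-80 months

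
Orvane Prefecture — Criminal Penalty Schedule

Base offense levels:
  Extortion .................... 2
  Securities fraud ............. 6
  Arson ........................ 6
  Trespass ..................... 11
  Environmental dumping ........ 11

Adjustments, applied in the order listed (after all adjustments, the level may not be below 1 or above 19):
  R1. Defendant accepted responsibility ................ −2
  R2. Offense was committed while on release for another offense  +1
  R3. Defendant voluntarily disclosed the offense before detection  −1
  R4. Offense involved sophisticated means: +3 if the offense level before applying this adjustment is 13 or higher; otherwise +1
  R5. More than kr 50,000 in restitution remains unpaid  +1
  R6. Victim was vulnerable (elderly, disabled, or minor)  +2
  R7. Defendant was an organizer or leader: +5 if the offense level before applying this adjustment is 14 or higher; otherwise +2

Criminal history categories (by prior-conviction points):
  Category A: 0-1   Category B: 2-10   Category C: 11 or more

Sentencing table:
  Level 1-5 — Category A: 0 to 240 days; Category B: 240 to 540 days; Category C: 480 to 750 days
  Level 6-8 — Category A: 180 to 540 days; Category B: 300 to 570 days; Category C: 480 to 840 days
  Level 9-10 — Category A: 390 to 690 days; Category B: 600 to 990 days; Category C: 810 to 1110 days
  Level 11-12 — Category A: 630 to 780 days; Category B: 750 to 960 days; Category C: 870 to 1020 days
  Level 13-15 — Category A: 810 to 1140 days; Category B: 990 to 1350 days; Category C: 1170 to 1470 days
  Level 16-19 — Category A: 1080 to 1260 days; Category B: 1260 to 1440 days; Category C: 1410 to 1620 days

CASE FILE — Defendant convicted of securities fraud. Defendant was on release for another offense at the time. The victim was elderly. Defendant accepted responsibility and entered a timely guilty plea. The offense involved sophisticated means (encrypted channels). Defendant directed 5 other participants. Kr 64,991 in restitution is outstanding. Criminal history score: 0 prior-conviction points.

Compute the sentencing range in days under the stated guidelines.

Base offense level for securities fraud: 6.
R1 applies: 6 − 2 = 4.
R2 applies: 4 + 1 = 5.
R4 applies (level before this adjustment is 5 < 13, so +1): 5 + 1 = 6.
R5 applies: 6 + 1 = 7.
R6 applies: 7 + 2 = 9.
R7 applies (level before this adjustment is 9 < 14, so +2): 9 + 2 = 11.
Final offense level: 11.
Criminal history: 0 prior points → Category A (0-1).
Level 11 falls in the 11-12 band.
Grid: Level 11-12 × Category A = 630-780 days.

630-780 days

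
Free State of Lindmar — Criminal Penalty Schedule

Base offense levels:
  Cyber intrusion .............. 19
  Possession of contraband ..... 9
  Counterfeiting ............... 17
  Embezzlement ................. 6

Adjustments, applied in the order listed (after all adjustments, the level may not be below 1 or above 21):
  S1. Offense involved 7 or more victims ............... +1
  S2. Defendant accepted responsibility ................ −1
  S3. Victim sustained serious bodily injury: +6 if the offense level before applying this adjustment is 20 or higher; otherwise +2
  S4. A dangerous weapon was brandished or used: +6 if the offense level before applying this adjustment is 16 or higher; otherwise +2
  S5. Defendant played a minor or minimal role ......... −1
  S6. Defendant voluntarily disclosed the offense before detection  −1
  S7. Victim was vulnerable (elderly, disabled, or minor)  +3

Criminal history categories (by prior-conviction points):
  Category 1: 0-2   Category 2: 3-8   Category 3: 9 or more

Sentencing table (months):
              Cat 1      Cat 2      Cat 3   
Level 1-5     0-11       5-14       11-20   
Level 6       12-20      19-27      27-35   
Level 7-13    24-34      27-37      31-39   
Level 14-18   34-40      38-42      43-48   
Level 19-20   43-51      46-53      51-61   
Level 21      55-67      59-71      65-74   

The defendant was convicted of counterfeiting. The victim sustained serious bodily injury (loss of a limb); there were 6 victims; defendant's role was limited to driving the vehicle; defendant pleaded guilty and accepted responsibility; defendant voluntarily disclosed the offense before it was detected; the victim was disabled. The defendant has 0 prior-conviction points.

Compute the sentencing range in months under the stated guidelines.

Base offense level for counterfeiting: 17.
S1 does not apply.
S2 applies: 17 − 1 = 16.
S3 applies (level before this adjustment is 16 < 20, so +2): 16 + 2 = 18.
S4 does not apply.
S5 applies: 18 − 1 = 17.
S6 applies: 17 − 1 = 16.
S7 applies: 16 + 3 = 19.
Final offense level: 19.
Criminal history: 0 prior points → Category 1 (0-2).
Level 19 falls in the 19-20 band.
Grid: Level 19-20 × Category 1 = 43-51 months.

43-51 months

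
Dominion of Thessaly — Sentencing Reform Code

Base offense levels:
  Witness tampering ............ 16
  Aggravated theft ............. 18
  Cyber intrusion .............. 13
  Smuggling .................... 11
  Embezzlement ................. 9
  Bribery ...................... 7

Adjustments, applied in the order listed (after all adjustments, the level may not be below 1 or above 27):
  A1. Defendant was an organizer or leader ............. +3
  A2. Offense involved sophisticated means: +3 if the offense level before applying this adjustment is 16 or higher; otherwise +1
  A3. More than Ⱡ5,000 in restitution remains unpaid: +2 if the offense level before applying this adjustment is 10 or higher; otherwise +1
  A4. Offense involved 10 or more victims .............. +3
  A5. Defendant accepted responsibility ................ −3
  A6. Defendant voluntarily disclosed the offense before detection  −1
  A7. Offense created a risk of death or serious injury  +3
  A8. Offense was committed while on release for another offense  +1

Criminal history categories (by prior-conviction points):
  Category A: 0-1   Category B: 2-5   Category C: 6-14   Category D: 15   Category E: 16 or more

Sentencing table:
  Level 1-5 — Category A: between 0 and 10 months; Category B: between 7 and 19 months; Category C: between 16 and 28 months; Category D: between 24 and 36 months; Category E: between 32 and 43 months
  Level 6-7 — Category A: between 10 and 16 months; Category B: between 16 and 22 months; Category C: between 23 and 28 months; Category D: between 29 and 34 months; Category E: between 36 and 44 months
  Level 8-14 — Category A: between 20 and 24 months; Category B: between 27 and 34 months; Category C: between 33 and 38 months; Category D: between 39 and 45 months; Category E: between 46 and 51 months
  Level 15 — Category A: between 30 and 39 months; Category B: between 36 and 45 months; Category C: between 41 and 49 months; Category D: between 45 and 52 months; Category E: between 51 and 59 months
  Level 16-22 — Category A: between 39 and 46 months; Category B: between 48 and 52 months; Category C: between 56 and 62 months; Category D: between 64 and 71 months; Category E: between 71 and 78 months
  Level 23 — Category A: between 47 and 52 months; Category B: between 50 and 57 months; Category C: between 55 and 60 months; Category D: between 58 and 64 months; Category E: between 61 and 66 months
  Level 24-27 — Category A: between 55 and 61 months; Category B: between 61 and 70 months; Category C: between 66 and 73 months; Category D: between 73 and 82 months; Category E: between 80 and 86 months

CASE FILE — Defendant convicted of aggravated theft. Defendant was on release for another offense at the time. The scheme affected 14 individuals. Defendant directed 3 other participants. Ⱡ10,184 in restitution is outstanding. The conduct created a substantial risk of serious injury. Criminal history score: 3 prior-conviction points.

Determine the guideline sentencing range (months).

61-70 months

Base offense level for aggravated theft: 18.
A1 applies: 18 + 3 = 21.
A2 does not apply.
A3 applies (level before this adjustment is 21 ≥ 10, so +2): 21 + 2 = 23.
A4 applies: 23 + 3 = 26.
A5 does not apply.
A7 applies: 26 + 3 = 29.
A8 applies: 29 + 1 = 30.
Level 30 exceeds the maximum of 27; capped at 27.
Final offense level: 27.
Criminal history: 3 prior points → Category B (2-5).
Level 27 falls in the 24-27 band.
Grid: Level 24-27 × Category B = 61-70 months.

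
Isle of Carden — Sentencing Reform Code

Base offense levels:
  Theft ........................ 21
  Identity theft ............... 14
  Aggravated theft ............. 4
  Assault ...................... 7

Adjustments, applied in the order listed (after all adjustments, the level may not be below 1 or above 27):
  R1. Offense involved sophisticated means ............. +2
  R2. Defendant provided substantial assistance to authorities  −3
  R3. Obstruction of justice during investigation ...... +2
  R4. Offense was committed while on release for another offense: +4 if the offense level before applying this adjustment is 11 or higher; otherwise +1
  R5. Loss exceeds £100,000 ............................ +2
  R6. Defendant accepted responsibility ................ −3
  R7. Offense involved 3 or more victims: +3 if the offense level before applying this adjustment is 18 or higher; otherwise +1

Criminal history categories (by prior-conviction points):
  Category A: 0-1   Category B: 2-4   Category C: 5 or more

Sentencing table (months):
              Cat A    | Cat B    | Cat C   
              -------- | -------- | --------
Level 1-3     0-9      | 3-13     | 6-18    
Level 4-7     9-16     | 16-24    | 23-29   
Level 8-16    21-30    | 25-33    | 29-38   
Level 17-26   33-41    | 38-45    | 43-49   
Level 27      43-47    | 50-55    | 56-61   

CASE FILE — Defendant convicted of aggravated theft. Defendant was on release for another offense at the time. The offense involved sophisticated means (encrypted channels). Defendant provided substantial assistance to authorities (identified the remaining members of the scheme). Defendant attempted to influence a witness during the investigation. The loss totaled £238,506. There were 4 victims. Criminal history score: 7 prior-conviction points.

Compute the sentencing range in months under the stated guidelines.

Base offense level for aggravated theft: 4.
R1 applies: 4 + 2 = 6.
R2 applies: 6 − 3 = 3.
R3 applies: 3 + 2 = 5.
R4 applies (level before this adjustment is 5 < 11, so +1): 5 + 1 = 6.
R5 applies: 6 + 2 = 8.
R7 applies (level before this adjustment is 8 < 18, so +1): 8 + 1 = 9.
Final offense level: 9.
Criminal history: 7 prior points → Category C (5+).
Level 9 falls in the 8-16 band.
Grid: Level 8-16 × Category C = 29-38 months.

29-38 months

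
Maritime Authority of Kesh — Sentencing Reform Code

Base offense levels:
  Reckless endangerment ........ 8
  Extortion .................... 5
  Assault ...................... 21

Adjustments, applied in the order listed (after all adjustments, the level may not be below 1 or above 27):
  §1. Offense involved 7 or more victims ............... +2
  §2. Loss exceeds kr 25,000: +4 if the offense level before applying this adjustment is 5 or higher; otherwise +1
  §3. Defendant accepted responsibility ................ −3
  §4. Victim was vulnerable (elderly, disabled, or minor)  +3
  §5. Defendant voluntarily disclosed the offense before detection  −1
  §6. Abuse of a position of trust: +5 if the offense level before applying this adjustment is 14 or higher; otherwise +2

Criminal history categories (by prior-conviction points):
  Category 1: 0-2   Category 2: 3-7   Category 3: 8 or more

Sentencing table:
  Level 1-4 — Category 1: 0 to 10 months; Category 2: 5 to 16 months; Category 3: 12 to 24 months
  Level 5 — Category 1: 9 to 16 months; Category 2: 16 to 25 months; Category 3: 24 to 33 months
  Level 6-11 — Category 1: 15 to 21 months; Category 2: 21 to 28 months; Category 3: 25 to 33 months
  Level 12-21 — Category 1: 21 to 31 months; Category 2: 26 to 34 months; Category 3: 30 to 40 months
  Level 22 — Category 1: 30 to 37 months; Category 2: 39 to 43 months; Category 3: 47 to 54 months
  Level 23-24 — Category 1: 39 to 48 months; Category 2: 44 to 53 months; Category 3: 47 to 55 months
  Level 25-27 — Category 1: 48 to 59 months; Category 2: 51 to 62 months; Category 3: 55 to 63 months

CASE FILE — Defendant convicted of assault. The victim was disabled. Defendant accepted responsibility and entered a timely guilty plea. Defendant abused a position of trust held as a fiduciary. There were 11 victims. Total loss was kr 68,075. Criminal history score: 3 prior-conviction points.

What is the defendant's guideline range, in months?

Base offense level for assault: 21.
§1 applies: 21 + 2 = 23.
§2 applies (level before this adjustment is 23 ≥ 5, so +4): 23 + 4 = 27.
§3 applies: 27 − 3 = 24.
§4 applies: 24 + 3 = 27.
§6 applies (level before this adjustment is 27 ≥ 14, so +5): 27 + 5 = 32.
Level 32 exceeds the maximum of 27; capped at 27.
Final offense level: 27.
Criminal history: 3 prior points → Category 2 (3-7).
Level 27 falls in the 25-27 band.
Grid: Level 25-27 × Category 2 = 51-62 months.

51-62 months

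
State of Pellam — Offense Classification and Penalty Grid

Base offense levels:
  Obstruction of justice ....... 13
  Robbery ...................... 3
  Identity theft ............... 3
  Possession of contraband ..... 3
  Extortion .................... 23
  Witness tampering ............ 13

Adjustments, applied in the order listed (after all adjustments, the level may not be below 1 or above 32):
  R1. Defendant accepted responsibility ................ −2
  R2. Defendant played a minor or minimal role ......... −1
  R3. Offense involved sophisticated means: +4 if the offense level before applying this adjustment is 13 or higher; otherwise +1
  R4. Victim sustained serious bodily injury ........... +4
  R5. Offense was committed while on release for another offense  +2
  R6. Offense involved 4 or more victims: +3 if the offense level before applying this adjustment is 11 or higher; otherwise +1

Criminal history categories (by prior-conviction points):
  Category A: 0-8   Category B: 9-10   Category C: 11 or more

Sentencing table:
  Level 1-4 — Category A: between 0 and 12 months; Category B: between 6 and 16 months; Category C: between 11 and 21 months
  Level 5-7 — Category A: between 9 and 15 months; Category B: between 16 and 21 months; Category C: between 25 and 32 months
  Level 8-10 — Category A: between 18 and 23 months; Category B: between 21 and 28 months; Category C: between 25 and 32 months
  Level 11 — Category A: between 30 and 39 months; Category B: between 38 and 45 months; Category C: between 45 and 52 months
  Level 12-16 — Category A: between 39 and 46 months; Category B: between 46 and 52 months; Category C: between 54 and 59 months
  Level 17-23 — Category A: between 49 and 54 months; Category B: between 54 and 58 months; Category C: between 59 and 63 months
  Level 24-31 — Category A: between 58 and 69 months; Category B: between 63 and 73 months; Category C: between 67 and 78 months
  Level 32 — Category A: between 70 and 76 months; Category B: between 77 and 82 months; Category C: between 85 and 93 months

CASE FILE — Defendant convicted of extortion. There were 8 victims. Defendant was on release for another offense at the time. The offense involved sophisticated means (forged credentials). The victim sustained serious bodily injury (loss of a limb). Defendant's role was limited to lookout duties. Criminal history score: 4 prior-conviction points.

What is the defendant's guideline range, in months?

70-76 months

Base offense level for extortion: 23.
R2 applies: 23 − 1 = 22.
R3 applies (level before this adjustment is 22 ≥ 13, so +4): 22 + 4 = 26.
R4 applies: 26 + 4 = 30.
R5 applies: 30 + 2 = 32.
R6 applies (level before this adjustment is 32 ≥ 11, so +3): 32 + 3 = 35.
Level 35 exceeds the maximum of 32; capped at 32.
Final offense level: 32.
Criminal history: 4 prior points → Category A (0-8).
Level 32 falls in the 32 band.
Grid: Level 32 × Category A = 70-76 months.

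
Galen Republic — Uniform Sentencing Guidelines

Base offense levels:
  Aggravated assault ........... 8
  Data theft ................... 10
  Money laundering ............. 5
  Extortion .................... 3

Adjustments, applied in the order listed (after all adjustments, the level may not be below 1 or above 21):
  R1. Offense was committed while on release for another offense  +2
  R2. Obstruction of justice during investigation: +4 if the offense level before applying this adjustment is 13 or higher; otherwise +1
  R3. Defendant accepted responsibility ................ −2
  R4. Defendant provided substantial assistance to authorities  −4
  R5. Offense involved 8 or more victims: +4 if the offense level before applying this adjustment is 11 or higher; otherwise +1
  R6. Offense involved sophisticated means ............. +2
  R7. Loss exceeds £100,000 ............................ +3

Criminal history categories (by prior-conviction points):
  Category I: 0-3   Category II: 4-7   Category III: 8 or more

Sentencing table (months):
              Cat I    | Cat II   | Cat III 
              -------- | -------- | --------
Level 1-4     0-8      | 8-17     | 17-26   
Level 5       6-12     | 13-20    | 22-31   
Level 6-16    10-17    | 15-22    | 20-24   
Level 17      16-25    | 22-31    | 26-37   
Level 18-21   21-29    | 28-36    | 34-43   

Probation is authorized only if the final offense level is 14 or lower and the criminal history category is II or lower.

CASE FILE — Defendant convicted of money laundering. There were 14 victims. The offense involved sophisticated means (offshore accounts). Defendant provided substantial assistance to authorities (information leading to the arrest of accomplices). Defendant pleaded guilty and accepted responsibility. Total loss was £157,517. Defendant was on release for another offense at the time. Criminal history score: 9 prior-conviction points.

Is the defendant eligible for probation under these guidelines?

Base offense level for money laundering: 5.
R1 applies: 5 + 2 = 7.
R3 applies: 7 − 2 = 5.
R4 applies: 5 − 4 = 1.
R5 applies (level before this adjustment is 1 < 11, so +1): 1 + 1 = 2.
R6 applies: 2 + 2 = 4.
R7 applies: 4 + 3 = 7.
Final offense level: 7.
Criminal history: 9 prior points → Category III (8+).
Level 7 falls in the 6-16 band.
Grid: Level 6-16 × Category III = 20-24 months.
Probation check: level 7 ≤ 14 and category III > II → not eligible.

No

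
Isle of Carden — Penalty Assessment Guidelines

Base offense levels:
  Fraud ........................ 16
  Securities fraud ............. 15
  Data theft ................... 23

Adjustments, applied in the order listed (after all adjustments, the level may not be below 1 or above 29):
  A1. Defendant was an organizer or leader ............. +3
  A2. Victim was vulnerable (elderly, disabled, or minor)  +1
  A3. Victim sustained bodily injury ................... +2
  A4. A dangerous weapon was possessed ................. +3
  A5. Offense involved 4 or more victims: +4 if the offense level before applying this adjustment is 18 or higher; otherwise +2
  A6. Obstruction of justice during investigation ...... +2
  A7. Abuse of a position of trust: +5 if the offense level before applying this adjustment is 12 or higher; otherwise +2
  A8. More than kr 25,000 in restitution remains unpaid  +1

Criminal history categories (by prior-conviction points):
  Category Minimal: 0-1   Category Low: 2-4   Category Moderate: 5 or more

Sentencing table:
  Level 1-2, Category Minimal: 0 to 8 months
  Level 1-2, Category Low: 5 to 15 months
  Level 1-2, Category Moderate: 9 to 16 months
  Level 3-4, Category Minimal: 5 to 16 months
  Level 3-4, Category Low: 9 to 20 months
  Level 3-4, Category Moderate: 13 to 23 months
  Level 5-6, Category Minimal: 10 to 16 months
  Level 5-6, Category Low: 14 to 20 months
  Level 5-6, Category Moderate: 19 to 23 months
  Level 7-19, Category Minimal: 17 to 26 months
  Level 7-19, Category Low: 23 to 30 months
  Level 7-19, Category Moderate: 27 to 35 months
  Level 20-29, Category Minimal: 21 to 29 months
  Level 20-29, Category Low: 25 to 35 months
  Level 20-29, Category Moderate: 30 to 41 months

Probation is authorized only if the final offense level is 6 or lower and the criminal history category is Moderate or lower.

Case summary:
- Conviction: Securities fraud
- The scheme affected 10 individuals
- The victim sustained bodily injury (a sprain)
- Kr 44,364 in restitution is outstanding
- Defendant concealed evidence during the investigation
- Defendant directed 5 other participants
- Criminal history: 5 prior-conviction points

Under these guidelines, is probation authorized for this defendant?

Base offense level for securities fraud: 15.
A1 applies: 15 + 3 = 18.
A3 applies: 18 + 2 = 20.
A5 applies (level before this adjustment is 20 ≥ 18, so +4): 20 + 4 = 24.
A6 applies: 24 + 2 = 26.
A8 applies: 26 + 1 = 27.
Final offense level: 27.
Criminal history: 5 prior points → Category Moderate (5+).
Level 27 falls in the 20-29 band.
Grid: Level 20-29 × Category Moderate = 30-41 months.
Probation check: level 27 > 6 and category Moderate ≤ Moderate → not eligible.

No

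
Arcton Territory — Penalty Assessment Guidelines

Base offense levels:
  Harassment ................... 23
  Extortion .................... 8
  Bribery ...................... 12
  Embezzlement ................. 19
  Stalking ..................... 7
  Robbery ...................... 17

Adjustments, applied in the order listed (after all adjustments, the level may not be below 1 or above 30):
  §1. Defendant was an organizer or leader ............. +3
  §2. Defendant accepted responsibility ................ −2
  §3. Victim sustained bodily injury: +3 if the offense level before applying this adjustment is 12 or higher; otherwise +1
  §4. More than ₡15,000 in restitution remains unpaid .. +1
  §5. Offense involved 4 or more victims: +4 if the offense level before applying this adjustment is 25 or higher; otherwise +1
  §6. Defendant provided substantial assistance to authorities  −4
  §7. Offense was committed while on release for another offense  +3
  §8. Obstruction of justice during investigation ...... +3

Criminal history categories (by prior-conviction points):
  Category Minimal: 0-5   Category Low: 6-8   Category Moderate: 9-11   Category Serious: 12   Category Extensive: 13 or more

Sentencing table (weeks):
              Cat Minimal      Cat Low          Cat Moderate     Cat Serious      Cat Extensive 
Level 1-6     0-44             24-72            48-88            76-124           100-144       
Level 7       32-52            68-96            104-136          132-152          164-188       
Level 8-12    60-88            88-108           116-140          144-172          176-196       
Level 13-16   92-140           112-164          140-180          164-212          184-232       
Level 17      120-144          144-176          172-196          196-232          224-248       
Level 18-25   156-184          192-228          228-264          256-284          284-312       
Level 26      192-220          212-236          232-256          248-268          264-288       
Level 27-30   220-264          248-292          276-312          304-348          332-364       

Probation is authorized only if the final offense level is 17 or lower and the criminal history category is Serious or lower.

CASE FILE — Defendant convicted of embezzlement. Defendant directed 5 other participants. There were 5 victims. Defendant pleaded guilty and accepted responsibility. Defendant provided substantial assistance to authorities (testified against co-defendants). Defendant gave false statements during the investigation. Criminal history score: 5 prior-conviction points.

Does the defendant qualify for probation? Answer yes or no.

Base offense level for embezzlement: 19.
§1 applies: 19 + 3 = 22.
§2 applies: 22 − 2 = 20.
§5 applies (level before this adjustment is 20 < 25, so +1): 20 + 1 = 21.
§6 applies: 21 − 4 = 17.
§7 does not apply.
§8 applies: 17 + 3 = 20.
Final offense level: 20.
Criminal history: 5 prior points → Category Minimal (0-5).
Level 20 falls in the 18-25 band.
Grid: Level 18-25 × Category Minimal = 156-184 weeks.
Probation check: level 20 > 17 and category Minimal ≤ Serious → not eligible.

No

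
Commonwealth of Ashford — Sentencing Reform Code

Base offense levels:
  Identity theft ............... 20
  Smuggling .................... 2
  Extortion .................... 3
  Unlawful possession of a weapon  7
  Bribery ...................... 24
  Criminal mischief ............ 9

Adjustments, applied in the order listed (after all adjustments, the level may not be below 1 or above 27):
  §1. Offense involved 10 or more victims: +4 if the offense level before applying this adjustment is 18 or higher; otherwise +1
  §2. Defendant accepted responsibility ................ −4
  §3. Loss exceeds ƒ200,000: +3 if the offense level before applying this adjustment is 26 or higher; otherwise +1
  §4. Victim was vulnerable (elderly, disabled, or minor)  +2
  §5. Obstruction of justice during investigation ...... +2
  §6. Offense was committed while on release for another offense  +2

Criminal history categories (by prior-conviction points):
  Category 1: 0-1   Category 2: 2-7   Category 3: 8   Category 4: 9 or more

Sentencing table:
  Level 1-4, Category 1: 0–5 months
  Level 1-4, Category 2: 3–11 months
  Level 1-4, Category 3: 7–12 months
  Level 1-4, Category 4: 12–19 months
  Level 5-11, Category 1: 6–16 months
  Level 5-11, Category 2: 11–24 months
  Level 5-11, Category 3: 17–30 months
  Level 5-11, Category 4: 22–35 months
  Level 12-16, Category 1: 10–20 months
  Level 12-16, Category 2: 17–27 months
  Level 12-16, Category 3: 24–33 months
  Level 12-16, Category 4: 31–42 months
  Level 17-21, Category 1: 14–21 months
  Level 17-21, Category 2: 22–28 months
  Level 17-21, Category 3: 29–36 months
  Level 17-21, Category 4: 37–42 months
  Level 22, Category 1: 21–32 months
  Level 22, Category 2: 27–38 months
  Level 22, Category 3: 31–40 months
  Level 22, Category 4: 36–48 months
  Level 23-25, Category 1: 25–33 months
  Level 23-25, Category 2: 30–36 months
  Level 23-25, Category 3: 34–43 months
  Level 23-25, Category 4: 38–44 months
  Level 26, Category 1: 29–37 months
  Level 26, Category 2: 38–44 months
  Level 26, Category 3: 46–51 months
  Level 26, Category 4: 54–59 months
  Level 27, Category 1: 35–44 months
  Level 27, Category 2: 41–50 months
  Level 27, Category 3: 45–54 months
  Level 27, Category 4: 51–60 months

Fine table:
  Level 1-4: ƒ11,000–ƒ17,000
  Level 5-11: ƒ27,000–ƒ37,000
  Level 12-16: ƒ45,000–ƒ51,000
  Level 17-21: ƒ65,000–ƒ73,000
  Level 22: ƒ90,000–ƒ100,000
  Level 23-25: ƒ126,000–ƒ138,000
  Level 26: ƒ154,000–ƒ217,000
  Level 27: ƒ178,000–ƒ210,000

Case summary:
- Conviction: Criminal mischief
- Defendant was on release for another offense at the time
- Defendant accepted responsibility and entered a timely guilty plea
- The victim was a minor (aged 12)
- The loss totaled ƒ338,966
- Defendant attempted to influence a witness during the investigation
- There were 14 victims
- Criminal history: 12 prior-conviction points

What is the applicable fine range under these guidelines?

Base offense level for criminal mischief: 9.
§1 applies (level before this adjustment is 9 < 18, so +1): 9 + 1 = 10.
§2 applies: 10 − 4 = 6.
§3 applies (level before this adjustment is 6 < 26, so +1): 6 + 1 = 7.
§4 applies: 7 + 2 = 9.
§5 applies: 9 + 2 = 11.
§6 applies: 11 + 2 = 13.
Final offense level: 13.
Level 13 falls in the 12-16 band.
Fine table: Level 12-16 → ƒ45,000–ƒ51,000.

ƒ45,000–ƒ51,000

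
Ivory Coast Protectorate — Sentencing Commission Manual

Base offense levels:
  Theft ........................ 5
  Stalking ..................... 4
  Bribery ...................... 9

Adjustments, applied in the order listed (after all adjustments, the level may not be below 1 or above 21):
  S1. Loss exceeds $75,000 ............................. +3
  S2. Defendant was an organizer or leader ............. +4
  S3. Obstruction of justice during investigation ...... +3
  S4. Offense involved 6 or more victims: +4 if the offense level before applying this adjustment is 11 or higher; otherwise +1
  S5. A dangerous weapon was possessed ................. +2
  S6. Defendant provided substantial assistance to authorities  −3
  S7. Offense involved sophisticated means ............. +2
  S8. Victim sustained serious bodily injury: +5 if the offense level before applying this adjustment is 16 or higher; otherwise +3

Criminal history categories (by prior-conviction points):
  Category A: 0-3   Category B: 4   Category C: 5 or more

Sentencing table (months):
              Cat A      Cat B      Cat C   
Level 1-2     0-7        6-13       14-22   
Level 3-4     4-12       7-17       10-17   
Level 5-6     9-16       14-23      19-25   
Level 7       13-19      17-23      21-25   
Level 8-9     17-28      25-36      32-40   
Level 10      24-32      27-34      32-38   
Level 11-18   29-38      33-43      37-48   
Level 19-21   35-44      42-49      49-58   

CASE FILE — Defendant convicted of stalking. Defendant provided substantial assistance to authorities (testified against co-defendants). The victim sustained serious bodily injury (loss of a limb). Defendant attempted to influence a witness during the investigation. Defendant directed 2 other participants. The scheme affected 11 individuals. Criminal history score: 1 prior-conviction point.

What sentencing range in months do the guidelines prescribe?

29-38 months

Base offense level for stalking: 4.
S1 does not apply.
S2 applies: 4 + 4 = 8.
S3 applies: 8 + 3 = 11.
S4 applies (level before this adjustment is 11 ≥ 11, so +4): 11 + 4 = 15.
S5 does not apply.
S6 applies: 15 − 3 = 12.
S8 applies (level before this adjustment is 12 < 16, so +3): 12 + 3 = 15.
Final offense level: 15.
Criminal history: 1 prior point → Category A (0-3).
Level 15 falls in the 11-18 band.
Grid: Level 11-18 × Category A = 29-38 months.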